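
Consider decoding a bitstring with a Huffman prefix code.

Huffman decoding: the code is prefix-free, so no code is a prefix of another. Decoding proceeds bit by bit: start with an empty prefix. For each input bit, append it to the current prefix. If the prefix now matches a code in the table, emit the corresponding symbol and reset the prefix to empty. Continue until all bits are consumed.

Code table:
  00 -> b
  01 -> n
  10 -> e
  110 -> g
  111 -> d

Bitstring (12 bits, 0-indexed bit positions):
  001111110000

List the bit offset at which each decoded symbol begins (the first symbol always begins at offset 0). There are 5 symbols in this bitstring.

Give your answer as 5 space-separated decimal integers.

Bit 0: prefix='0' (no match yet)
Bit 1: prefix='00' -> emit 'b', reset
Bit 2: prefix='1' (no match yet)
Bit 3: prefix='11' (no match yet)
Bit 4: prefix='111' -> emit 'd', reset
Bit 5: prefix='1' (no match yet)
Bit 6: prefix='11' (no match yet)
Bit 7: prefix='111' -> emit 'd', reset
Bit 8: prefix='0' (no match yet)
Bit 9: prefix='00' -> emit 'b', reset
Bit 10: prefix='0' (no match yet)
Bit 11: prefix='00' -> emit 'b', reset

Answer: 0 2 5 8 10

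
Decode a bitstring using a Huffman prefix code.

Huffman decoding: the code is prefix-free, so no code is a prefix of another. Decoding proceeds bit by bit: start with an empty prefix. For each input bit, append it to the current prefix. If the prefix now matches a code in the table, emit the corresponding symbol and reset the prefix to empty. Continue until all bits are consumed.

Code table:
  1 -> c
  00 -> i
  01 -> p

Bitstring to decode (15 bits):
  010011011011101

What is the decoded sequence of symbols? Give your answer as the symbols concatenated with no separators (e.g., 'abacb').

Bit 0: prefix='0' (no match yet)
Bit 1: prefix='01' -> emit 'p', reset
Bit 2: prefix='0' (no match yet)
Bit 3: prefix='00' -> emit 'i', reset
Bit 4: prefix='1' -> emit 'c', reset
Bit 5: prefix='1' -> emit 'c', reset
Bit 6: prefix='0' (no match yet)
Bit 7: prefix='01' -> emit 'p', reset
Bit 8: prefix='1' -> emit 'c', reset
Bit 9: prefix='0' (no match yet)
Bit 10: prefix='01' -> emit 'p', reset
Bit 11: prefix='1' -> emit 'c', reset
Bit 12: prefix='1' -> emit 'c', reset
Bit 13: prefix='0' (no match yet)
Bit 14: prefix='01' -> emit 'p', reset

Answer: piccpcpccp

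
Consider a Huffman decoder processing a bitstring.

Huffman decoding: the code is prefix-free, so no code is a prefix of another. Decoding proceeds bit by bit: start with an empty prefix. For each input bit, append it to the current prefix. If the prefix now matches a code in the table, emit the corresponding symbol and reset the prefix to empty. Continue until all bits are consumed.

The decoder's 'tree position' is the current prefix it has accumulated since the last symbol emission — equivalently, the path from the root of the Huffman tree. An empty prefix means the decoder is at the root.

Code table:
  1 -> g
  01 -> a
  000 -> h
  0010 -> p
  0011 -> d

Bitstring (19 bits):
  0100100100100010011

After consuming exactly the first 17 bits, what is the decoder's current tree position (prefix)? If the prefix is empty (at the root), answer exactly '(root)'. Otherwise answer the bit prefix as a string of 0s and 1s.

Bit 0: prefix='0' (no match yet)
Bit 1: prefix='01' -> emit 'a', reset
Bit 2: prefix='0' (no match yet)
Bit 3: prefix='00' (no match yet)
Bit 4: prefix='001' (no match yet)
Bit 5: prefix='0010' -> emit 'p', reset
Bit 6: prefix='0' (no match yet)
Bit 7: prefix='01' -> emit 'a', reset
Bit 8: prefix='0' (no match yet)
Bit 9: prefix='00' (no match yet)
Bit 10: prefix='001' (no match yet)
Bit 11: prefix='0010' -> emit 'p', reset
Bit 12: prefix='0' (no match yet)
Bit 13: prefix='00' (no match yet)
Bit 14: prefix='001' (no match yet)
Bit 15: prefix='0010' -> emit 'p', reset
Bit 16: prefix='0' (no match yet)

Answer: 0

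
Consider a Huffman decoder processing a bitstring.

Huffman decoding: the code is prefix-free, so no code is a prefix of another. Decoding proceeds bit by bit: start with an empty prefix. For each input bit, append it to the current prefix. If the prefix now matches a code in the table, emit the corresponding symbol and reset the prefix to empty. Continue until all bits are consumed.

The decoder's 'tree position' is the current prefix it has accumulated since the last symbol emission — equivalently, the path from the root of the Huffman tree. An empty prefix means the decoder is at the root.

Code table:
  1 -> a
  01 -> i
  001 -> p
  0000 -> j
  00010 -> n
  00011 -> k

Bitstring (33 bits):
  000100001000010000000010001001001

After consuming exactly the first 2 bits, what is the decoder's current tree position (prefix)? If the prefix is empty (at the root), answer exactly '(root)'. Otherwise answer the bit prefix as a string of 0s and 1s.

Bit 0: prefix='0' (no match yet)
Bit 1: prefix='00' (no match yet)

Answer: 00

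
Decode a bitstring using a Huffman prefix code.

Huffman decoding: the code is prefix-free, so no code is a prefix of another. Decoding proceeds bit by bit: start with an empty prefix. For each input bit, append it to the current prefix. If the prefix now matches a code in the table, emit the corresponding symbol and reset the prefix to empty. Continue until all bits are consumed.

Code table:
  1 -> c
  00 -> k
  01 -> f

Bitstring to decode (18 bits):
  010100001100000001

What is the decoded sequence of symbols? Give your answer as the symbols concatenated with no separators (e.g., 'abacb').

Bit 0: prefix='0' (no match yet)
Bit 1: prefix='01' -> emit 'f', reset
Bit 2: prefix='0' (no match yet)
Bit 3: prefix='01' -> emit 'f', reset
Bit 4: prefix='0' (no match yet)
Bit 5: prefix='00' -> emit 'k', reset
Bit 6: prefix='0' (no match yet)
Bit 7: prefix='00' -> emit 'k', reset
Bit 8: prefix='1' -> emit 'c', reset
Bit 9: prefix='1' -> emit 'c', reset
Bit 10: prefix='0' (no match yet)
Bit 11: prefix='00' -> emit 'k', reset
Bit 12: prefix='0' (no match yet)
Bit 13: prefix='00' -> emit 'k', reset
Bit 14: prefix='0' (no match yet)
Bit 15: prefix='00' -> emit 'k', reset
Bit 16: prefix='0' (no match yet)
Bit 17: prefix='01' -> emit 'f', reset

Answer: ffkkcckkkf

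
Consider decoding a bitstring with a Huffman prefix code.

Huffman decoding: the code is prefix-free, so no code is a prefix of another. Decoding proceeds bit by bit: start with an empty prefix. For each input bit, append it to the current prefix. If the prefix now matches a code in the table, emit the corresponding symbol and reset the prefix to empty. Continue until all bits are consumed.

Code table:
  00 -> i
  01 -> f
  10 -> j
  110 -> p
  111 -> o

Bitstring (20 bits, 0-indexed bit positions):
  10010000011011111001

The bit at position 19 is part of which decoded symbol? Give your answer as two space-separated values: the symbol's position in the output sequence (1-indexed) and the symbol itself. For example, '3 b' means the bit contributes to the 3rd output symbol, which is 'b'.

Answer: 9 f

Derivation:
Bit 0: prefix='1' (no match yet)
Bit 1: prefix='10' -> emit 'j', reset
Bit 2: prefix='0' (no match yet)
Bit 3: prefix='01' -> emit 'f', reset
Bit 4: prefix='0' (no match yet)
Bit 5: prefix='00' -> emit 'i', reset
Bit 6: prefix='0' (no match yet)
Bit 7: prefix='00' -> emit 'i', reset
Bit 8: prefix='0' (no match yet)
Bit 9: prefix='01' -> emit 'f', reset
Bit 10: prefix='1' (no match yet)
Bit 11: prefix='10' -> emit 'j', reset
Bit 12: prefix='1' (no match yet)
Bit 13: prefix='11' (no match yet)
Bit 14: prefix='111' -> emit 'o', reset
Bit 15: prefix='1' (no match yet)
Bit 16: prefix='11' (no match yet)
Bit 17: prefix='110' -> emit 'p', reset
Bit 18: prefix='0' (no match yet)
Bit 19: prefix='01' -> emit 'f', reset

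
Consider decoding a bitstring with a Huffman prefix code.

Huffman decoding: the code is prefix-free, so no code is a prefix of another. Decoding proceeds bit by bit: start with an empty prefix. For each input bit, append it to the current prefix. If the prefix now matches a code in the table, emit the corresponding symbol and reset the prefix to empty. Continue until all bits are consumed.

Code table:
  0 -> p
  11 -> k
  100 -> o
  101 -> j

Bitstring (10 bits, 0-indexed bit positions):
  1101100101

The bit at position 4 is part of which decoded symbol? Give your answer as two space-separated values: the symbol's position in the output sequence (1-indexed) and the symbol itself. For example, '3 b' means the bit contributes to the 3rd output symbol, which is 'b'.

Answer: 3 k

Derivation:
Bit 0: prefix='1' (no match yet)
Bit 1: prefix='11' -> emit 'k', reset
Bit 2: prefix='0' -> emit 'p', reset
Bit 3: prefix='1' (no match yet)
Bit 4: prefix='11' -> emit 'k', reset
Bit 5: prefix='0' -> emit 'p', reset
Bit 6: prefix='0' -> emit 'p', reset
Bit 7: prefix='1' (no match yet)
Bit 8: prefix='10' (no match yet)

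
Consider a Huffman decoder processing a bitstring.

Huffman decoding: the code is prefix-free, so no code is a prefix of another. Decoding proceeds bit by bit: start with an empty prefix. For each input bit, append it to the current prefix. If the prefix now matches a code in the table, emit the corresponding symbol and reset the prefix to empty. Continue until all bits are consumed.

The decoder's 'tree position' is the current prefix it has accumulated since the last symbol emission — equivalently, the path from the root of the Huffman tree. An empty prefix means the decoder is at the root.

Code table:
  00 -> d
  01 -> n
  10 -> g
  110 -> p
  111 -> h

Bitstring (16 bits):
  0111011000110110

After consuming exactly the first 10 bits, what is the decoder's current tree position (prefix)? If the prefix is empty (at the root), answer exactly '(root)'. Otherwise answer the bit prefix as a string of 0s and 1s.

Answer: (root)

Derivation:
Bit 0: prefix='0' (no match yet)
Bit 1: prefix='01' -> emit 'n', reset
Bit 2: prefix='1' (no match yet)
Bit 3: prefix='11' (no match yet)
Bit 4: prefix='110' -> emit 'p', reset
Bit 5: prefix='1' (no match yet)
Bit 6: prefix='11' (no match yet)
Bit 7: prefix='110' -> emit 'p', reset
Bit 8: prefix='0' (no match yet)
Bit 9: prefix='00' -> emit 'd', reset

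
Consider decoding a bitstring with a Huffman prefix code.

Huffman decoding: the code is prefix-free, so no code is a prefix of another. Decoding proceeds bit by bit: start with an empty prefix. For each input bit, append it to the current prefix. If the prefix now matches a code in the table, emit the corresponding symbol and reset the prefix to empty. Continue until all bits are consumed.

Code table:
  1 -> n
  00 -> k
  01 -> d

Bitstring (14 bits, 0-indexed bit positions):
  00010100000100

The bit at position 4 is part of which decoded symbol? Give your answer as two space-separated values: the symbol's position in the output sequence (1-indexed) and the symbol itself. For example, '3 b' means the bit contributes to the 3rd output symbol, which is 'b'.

Answer: 3 d

Derivation:
Bit 0: prefix='0' (no match yet)
Bit 1: prefix='00' -> emit 'k', reset
Bit 2: prefix='0' (no match yet)
Bit 3: prefix='01' -> emit 'd', reset
Bit 4: prefix='0' (no match yet)
Bit 5: prefix='01' -> emit 'd', reset
Bit 6: prefix='0' (no match yet)
Bit 7: prefix='00' -> emit 'k', reset
Bit 8: prefix='0' (no match yet)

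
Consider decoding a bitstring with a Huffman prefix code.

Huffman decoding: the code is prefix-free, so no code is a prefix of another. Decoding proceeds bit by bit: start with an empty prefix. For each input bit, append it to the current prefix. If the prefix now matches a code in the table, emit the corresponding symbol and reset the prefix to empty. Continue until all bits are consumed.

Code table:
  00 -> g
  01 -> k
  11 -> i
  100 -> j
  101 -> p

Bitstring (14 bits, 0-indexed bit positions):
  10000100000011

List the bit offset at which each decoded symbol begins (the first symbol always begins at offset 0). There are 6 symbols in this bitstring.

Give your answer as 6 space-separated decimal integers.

Answer: 0 3 5 8 10 12

Derivation:
Bit 0: prefix='1' (no match yet)
Bit 1: prefix='10' (no match yet)
Bit 2: prefix='100' -> emit 'j', reset
Bit 3: prefix='0' (no match yet)
Bit 4: prefix='00' -> emit 'g', reset
Bit 5: prefix='1' (no match yet)
Bit 6: prefix='10' (no match yet)
Bit 7: prefix='100' -> emit 'j', reset
Bit 8: prefix='0' (no match yet)
Bit 9: prefix='00' -> emit 'g', reset
Bit 10: prefix='0' (no match yet)
Bit 11: prefix='00' -> emit 'g', reset
Bit 12: prefix='1' (no match yet)
Bit 13: prefix='11' -> emit 'i', reset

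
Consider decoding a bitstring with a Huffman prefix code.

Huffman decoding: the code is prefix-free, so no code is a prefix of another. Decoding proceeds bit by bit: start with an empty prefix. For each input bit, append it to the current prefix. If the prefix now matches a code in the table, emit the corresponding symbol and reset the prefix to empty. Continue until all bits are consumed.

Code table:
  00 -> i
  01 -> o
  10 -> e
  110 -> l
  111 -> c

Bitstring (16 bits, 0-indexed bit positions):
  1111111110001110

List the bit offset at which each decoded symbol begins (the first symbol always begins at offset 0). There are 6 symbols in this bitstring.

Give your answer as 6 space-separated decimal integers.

Bit 0: prefix='1' (no match yet)
Bit 1: prefix='11' (no match yet)
Bit 2: prefix='111' -> emit 'c', reset
Bit 3: prefix='1' (no match yet)
Bit 4: prefix='11' (no match yet)
Bit 5: prefix='111' -> emit 'c', reset
Bit 6: prefix='1' (no match yet)
Bit 7: prefix='11' (no match yet)
Bit 8: prefix='111' -> emit 'c', reset
Bit 9: prefix='0' (no match yet)
Bit 10: prefix='00' -> emit 'i', reset
Bit 11: prefix='0' (no match yet)
Bit 12: prefix='01' -> emit 'o', reset
Bit 13: prefix='1' (no match yet)
Bit 14: prefix='11' (no match yet)
Bit 15: prefix='110' -> emit 'l', reset

Answer: 0 3 6 9 11 13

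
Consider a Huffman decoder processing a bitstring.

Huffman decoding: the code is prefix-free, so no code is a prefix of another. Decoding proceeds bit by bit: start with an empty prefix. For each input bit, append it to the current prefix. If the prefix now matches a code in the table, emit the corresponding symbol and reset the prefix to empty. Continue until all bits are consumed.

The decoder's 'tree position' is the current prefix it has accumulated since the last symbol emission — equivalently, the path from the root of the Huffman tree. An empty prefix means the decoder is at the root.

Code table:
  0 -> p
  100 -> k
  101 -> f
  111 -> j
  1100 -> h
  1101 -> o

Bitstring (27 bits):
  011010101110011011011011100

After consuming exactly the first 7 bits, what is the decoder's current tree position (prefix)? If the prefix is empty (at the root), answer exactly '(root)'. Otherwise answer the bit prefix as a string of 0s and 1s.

Answer: 1

Derivation:
Bit 0: prefix='0' -> emit 'p', reset
Bit 1: prefix='1' (no match yet)
Bit 2: prefix='11' (no match yet)
Bit 3: prefix='110' (no match yet)
Bit 4: prefix='1101' -> emit 'o', reset
Bit 5: prefix='0' -> emit 'p', reset
Bit 6: prefix='1' (no match yet)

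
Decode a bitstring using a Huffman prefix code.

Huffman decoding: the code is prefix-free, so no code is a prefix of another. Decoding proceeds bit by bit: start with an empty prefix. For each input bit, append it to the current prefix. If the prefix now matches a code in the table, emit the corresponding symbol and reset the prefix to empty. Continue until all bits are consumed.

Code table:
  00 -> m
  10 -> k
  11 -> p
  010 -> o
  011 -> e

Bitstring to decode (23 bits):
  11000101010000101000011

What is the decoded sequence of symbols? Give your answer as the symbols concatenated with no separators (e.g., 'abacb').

Bit 0: prefix='1' (no match yet)
Bit 1: prefix='11' -> emit 'p', reset
Bit 2: prefix='0' (no match yet)
Bit 3: prefix='00' -> emit 'm', reset
Bit 4: prefix='0' (no match yet)
Bit 5: prefix='01' (no match yet)
Bit 6: prefix='010' -> emit 'o', reset
Bit 7: prefix='1' (no match yet)
Bit 8: prefix='10' -> emit 'k', reset
Bit 9: prefix='1' (no match yet)
Bit 10: prefix='10' -> emit 'k', reset
Bit 11: prefix='0' (no match yet)
Bit 12: prefix='00' -> emit 'm', reset
Bit 13: prefix='0' (no match yet)
Bit 14: prefix='01' (no match yet)
Bit 15: prefix='010' -> emit 'o', reset
Bit 16: prefix='1' (no match yet)
Bit 17: prefix='10' -> emit 'k', reset
Bit 18: prefix='0' (no match yet)
Bit 19: prefix='00' -> emit 'm', reset
Bit 20: prefix='0' (no match yet)
Bit 21: prefix='01' (no match yet)
Bit 22: prefix='011' -> emit 'e', reset

Answer: pmokkmokme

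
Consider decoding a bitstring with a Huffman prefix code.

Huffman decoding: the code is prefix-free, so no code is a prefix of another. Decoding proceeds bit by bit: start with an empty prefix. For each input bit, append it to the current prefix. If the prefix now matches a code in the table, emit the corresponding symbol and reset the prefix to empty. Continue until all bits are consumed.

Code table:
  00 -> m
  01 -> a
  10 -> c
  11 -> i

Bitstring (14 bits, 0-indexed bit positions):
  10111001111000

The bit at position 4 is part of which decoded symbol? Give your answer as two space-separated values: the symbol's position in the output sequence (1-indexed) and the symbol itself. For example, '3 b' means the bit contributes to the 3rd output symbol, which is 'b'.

Answer: 3 c

Derivation:
Bit 0: prefix='1' (no match yet)
Bit 1: prefix='10' -> emit 'c', reset
Bit 2: prefix='1' (no match yet)
Bit 3: prefix='11' -> emit 'i', reset
Bit 4: prefix='1' (no match yet)
Bit 5: prefix='10' -> emit 'c', reset
Bit 6: prefix='0' (no match yet)
Bit 7: prefix='01' -> emit 'a', reset
Bit 8: prefix='1' (no match yet)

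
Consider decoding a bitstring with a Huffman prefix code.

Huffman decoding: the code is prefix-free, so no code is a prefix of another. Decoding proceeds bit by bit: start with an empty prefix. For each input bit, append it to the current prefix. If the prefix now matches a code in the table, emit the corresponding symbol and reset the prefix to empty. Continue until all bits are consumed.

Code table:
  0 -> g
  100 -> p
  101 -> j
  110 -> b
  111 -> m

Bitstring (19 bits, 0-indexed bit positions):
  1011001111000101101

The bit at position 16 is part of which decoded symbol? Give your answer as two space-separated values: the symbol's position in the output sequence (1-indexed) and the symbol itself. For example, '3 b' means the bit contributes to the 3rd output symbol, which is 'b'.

Bit 0: prefix='1' (no match yet)
Bit 1: prefix='10' (no match yet)
Bit 2: prefix='101' -> emit 'j', reset
Bit 3: prefix='1' (no match yet)
Bit 4: prefix='10' (no match yet)
Bit 5: prefix='100' -> emit 'p', reset
Bit 6: prefix='1' (no match yet)
Bit 7: prefix='11' (no match yet)
Bit 8: prefix='111' -> emit 'm', reset
Bit 9: prefix='1' (no match yet)
Bit 10: prefix='10' (no match yet)
Bit 11: prefix='100' -> emit 'p', reset
Bit 12: prefix='0' -> emit 'g', reset
Bit 13: prefix='1' (no match yet)
Bit 14: prefix='10' (no match yet)
Bit 15: prefix='101' -> emit 'j', reset
Bit 16: prefix='1' (no match yet)
Bit 17: prefix='10' (no match yet)
Bit 18: prefix='101' -> emit 'j', reset

Answer: 7 j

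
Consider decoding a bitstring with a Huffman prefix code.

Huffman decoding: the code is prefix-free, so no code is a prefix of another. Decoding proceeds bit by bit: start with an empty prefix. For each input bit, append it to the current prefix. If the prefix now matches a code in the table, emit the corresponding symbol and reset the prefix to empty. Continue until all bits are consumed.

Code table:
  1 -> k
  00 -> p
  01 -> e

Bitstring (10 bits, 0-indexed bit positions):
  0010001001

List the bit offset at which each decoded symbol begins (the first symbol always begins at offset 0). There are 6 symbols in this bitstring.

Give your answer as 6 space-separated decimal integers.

Answer: 0 2 3 5 7 9

Derivation:
Bit 0: prefix='0' (no match yet)
Bit 1: prefix='00' -> emit 'p', reset
Bit 2: prefix='1' -> emit 'k', reset
Bit 3: prefix='0' (no match yet)
Bit 4: prefix='00' -> emit 'p', reset
Bit 5: prefix='0' (no match yet)
Bit 6: prefix='01' -> emit 'e', reset
Bit 7: prefix='0' (no match yet)
Bit 8: prefix='00' -> emit 'p', reset
Bit 9: prefix='1' -> emit 'k', reset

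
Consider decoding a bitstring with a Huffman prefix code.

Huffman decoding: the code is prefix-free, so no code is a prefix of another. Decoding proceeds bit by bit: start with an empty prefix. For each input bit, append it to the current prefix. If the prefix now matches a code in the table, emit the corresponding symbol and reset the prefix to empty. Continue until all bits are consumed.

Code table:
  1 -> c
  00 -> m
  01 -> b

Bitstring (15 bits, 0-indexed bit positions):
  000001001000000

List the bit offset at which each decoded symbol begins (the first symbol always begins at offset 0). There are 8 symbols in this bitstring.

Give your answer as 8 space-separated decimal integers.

Answer: 0 2 4 6 8 9 11 13

Derivation:
Bit 0: prefix='0' (no match yet)
Bit 1: prefix='00' -> emit 'm', reset
Bit 2: prefix='0' (no match yet)
Bit 3: prefix='00' -> emit 'm', reset
Bit 4: prefix='0' (no match yet)
Bit 5: prefix='01' -> emit 'b', reset
Bit 6: prefix='0' (no match yet)
Bit 7: prefix='00' -> emit 'm', reset
Bit 8: prefix='1' -> emit 'c', reset
Bit 9: prefix='0' (no match yet)
Bit 10: prefix='00' -> emit 'm', reset
Bit 11: prefix='0' (no match yet)
Bit 12: prefix='00' -> emit 'm', reset
Bit 13: prefix='0' (no match yet)
Bit 14: prefix='00' -> emit 'm', reset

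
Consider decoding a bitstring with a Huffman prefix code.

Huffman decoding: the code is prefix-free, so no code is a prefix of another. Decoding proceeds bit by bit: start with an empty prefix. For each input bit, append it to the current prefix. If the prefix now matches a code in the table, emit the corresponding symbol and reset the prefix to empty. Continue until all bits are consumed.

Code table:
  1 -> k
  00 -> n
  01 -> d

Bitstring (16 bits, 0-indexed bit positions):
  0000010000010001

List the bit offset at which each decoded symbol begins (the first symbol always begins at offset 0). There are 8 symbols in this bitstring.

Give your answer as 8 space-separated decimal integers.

Bit 0: prefix='0' (no match yet)
Bit 1: prefix='00' -> emit 'n', reset
Bit 2: prefix='0' (no match yet)
Bit 3: prefix='00' -> emit 'n', reset
Bit 4: prefix='0' (no match yet)
Bit 5: prefix='01' -> emit 'd', reset
Bit 6: prefix='0' (no match yet)
Bit 7: prefix='00' -> emit 'n', reset
Bit 8: prefix='0' (no match yet)
Bit 9: prefix='00' -> emit 'n', reset
Bit 10: prefix='0' (no match yet)
Bit 11: prefix='01' -> emit 'd', reset
Bit 12: prefix='0' (no match yet)
Bit 13: prefix='00' -> emit 'n', reset
Bit 14: prefix='0' (no match yet)
Bit 15: prefix='01' -> emit 'd', reset

Answer: 0 2 4 6 8 10 12 14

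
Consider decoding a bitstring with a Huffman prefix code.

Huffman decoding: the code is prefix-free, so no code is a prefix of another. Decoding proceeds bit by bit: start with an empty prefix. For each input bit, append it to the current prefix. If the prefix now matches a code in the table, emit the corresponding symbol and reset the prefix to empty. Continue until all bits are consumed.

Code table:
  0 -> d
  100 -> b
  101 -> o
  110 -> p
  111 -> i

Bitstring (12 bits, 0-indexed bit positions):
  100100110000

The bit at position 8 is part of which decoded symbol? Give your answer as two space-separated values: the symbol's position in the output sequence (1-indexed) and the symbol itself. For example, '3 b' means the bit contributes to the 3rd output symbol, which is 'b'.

Bit 0: prefix='1' (no match yet)
Bit 1: prefix='10' (no match yet)
Bit 2: prefix='100' -> emit 'b', reset
Bit 3: prefix='1' (no match yet)
Bit 4: prefix='10' (no match yet)
Bit 5: prefix='100' -> emit 'b', reset
Bit 6: prefix='1' (no match yet)
Bit 7: prefix='11' (no match yet)
Bit 8: prefix='110' -> emit 'p', reset
Bit 9: prefix='0' -> emit 'd', reset
Bit 10: prefix='0' -> emit 'd', reset
Bit 11: prefix='0' -> emit 'd', reset

Answer: 3 p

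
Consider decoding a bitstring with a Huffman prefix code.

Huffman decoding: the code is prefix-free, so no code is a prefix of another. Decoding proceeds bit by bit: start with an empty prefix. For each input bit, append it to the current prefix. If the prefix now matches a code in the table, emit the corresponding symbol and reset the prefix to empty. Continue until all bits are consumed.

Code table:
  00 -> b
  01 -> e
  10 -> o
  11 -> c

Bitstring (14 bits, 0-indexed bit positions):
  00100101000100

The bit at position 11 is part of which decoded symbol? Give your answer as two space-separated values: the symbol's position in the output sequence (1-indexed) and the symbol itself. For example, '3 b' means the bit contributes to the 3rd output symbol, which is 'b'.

Bit 0: prefix='0' (no match yet)
Bit 1: prefix='00' -> emit 'b', reset
Bit 2: prefix='1' (no match yet)
Bit 3: prefix='10' -> emit 'o', reset
Bit 4: prefix='0' (no match yet)
Bit 5: prefix='01' -> emit 'e', reset
Bit 6: prefix='0' (no match yet)
Bit 7: prefix='01' -> emit 'e', reset
Bit 8: prefix='0' (no match yet)
Bit 9: prefix='00' -> emit 'b', reset
Bit 10: prefix='0' (no match yet)
Bit 11: prefix='01' -> emit 'e', reset
Bit 12: prefix='0' (no match yet)
Bit 13: prefix='00' -> emit 'b', reset

Answer: 6 e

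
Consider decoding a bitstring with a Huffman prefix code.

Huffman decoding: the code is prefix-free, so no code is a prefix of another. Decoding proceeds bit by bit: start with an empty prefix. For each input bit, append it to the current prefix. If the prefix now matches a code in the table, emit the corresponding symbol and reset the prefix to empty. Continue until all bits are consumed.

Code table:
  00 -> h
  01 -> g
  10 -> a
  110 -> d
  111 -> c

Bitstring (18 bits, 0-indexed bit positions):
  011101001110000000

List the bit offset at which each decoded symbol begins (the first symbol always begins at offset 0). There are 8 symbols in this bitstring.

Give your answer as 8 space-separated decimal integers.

Bit 0: prefix='0' (no match yet)
Bit 1: prefix='01' -> emit 'g', reset
Bit 2: prefix='1' (no match yet)
Bit 3: prefix='11' (no match yet)
Bit 4: prefix='110' -> emit 'd', reset
Bit 5: prefix='1' (no match yet)
Bit 6: prefix='10' -> emit 'a', reset
Bit 7: prefix='0' (no match yet)
Bit 8: prefix='01' -> emit 'g', reset
Bit 9: prefix='1' (no match yet)
Bit 10: prefix='11' (no match yet)
Bit 11: prefix='110' -> emit 'd', reset
Bit 12: prefix='0' (no match yet)
Bit 13: prefix='00' -> emit 'h', reset
Bit 14: prefix='0' (no match yet)
Bit 15: prefix='00' -> emit 'h', reset
Bit 16: prefix='0' (no match yet)
Bit 17: prefix='00' -> emit 'h', reset

Answer: 0 2 5 7 9 12 14 16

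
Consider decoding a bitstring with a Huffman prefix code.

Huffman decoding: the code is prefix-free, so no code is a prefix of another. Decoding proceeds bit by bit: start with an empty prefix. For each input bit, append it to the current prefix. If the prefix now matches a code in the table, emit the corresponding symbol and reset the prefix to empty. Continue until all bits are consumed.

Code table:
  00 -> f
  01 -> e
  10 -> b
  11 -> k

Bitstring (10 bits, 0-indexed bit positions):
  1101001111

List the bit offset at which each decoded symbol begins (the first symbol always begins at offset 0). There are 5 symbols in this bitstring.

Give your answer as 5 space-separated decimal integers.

Answer: 0 2 4 6 8

Derivation:
Bit 0: prefix='1' (no match yet)
Bit 1: prefix='11' -> emit 'k', reset
Bit 2: prefix='0' (no match yet)
Bit 3: prefix='01' -> emit 'e', reset
Bit 4: prefix='0' (no match yet)
Bit 5: prefix='00' -> emit 'f', reset
Bit 6: prefix='1' (no match yet)
Bit 7: prefix='11' -> emit 'k', reset
Bit 8: prefix='1' (no match yet)
Bit 9: prefix='11' -> emit 'k', reset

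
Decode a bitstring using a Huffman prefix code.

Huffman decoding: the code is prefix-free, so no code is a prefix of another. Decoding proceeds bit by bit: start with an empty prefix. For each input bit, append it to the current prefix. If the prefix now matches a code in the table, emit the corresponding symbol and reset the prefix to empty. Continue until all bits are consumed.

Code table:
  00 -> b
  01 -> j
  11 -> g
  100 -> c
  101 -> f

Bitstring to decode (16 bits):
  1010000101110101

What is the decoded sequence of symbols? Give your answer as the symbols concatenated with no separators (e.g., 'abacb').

Bit 0: prefix='1' (no match yet)
Bit 1: prefix='10' (no match yet)
Bit 2: prefix='101' -> emit 'f', reset
Bit 3: prefix='0' (no match yet)
Bit 4: prefix='00' -> emit 'b', reset
Bit 5: prefix='0' (no match yet)
Bit 6: prefix='00' -> emit 'b', reset
Bit 7: prefix='1' (no match yet)
Bit 8: prefix='10' (no match yet)
Bit 9: prefix='101' -> emit 'f', reset
Bit 10: prefix='1' (no match yet)
Bit 11: prefix='11' -> emit 'g', reset
Bit 12: prefix='0' (no match yet)
Bit 13: prefix='01' -> emit 'j', reset
Bit 14: prefix='0' (no match yet)
Bit 15: prefix='01' -> emit 'j', reset

Answer: fbbfgjj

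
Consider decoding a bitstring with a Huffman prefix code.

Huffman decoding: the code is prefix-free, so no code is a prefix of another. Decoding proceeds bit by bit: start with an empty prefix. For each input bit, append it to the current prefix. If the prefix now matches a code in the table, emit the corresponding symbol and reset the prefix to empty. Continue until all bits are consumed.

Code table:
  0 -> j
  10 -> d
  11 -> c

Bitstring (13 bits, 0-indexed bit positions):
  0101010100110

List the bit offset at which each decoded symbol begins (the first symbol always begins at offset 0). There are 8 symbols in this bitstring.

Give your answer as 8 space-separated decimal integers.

Bit 0: prefix='0' -> emit 'j', reset
Bit 1: prefix='1' (no match yet)
Bit 2: prefix='10' -> emit 'd', reset
Bit 3: prefix='1' (no match yet)
Bit 4: prefix='10' -> emit 'd', reset
Bit 5: prefix='1' (no match yet)
Bit 6: prefix='10' -> emit 'd', reset
Bit 7: prefix='1' (no match yet)
Bit 8: prefix='10' -> emit 'd', reset
Bit 9: prefix='0' -> emit 'j', reset
Bit 10: prefix='1' (no match yet)
Bit 11: prefix='11' -> emit 'c', reset
Bit 12: prefix='0' -> emit 'j', reset

Answer: 0 1 3 5 7 9 10 12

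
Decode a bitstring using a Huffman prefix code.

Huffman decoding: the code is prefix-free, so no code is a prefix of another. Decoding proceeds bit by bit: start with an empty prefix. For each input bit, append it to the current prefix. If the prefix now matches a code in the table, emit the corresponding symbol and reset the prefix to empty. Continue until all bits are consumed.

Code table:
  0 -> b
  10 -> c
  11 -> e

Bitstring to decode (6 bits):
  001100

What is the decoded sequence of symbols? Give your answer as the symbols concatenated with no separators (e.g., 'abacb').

Bit 0: prefix='0' -> emit 'b', reset
Bit 1: prefix='0' -> emit 'b', reset
Bit 2: prefix='1' (no match yet)
Bit 3: prefix='11' -> emit 'e', reset
Bit 4: prefix='0' -> emit 'b', reset
Bit 5: prefix='0' -> emit 'b', reset

Answer: bbebb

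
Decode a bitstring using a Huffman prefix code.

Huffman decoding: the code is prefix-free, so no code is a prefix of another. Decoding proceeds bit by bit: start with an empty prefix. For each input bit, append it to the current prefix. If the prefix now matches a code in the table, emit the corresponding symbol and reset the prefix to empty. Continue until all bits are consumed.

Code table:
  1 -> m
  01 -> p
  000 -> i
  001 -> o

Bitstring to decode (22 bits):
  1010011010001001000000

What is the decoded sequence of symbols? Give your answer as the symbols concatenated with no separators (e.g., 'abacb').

Bit 0: prefix='1' -> emit 'm', reset
Bit 1: prefix='0' (no match yet)
Bit 2: prefix='01' -> emit 'p', reset
Bit 3: prefix='0' (no match yet)
Bit 4: prefix='00' (no match yet)
Bit 5: prefix='001' -> emit 'o', reset
Bit 6: prefix='1' -> emit 'm', reset
Bit 7: prefix='0' (no match yet)
Bit 8: prefix='01' -> emit 'p', reset
Bit 9: prefix='0' (no match yet)
Bit 10: prefix='00' (no match yet)
Bit 11: prefix='000' -> emit 'i', reset
Bit 12: prefix='1' -> emit 'm', reset
Bit 13: prefix='0' (no match yet)
Bit 14: prefix='00' (no match yet)
Bit 15: prefix='001' -> emit 'o', reset
Bit 16: prefix='0' (no match yet)
Bit 17: prefix='00' (no match yet)
Bit 18: prefix='000' -> emit 'i', reset
Bit 19: prefix='0' (no match yet)
Bit 20: prefix='00' (no match yet)
Bit 21: prefix='000' -> emit 'i', reset

Answer: mpompimoii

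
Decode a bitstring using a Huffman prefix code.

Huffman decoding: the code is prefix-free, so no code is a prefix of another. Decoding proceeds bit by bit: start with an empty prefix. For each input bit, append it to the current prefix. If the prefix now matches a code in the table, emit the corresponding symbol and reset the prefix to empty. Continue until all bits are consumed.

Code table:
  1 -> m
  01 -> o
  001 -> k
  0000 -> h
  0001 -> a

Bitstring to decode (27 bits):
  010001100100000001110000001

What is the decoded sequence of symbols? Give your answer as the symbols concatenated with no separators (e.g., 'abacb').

Bit 0: prefix='0' (no match yet)
Bit 1: prefix='01' -> emit 'o', reset
Bit 2: prefix='0' (no match yet)
Bit 3: prefix='00' (no match yet)
Bit 4: prefix='000' (no match yet)
Bit 5: prefix='0001' -> emit 'a', reset
Bit 6: prefix='1' -> emit 'm', reset
Bit 7: prefix='0' (no match yet)
Bit 8: prefix='00' (no match yet)
Bit 9: prefix='001' -> emit 'k', reset
Bit 10: prefix='0' (no match yet)
Bit 11: prefix='00' (no match yet)
Bit 12: prefix='000' (no match yet)
Bit 13: prefix='0000' -> emit 'h', reset
Bit 14: prefix='0' (no match yet)
Bit 15: prefix='00' (no match yet)
Bit 16: prefix='000' (no match yet)
Bit 17: prefix='0001' -> emit 'a', reset
Bit 18: prefix='1' -> emit 'm', reset
Bit 19: prefix='1' -> emit 'm', reset
Bit 20: prefix='0' (no match yet)
Bit 21: prefix='00' (no match yet)
Bit 22: prefix='000' (no match yet)
Bit 23: prefix='0000' -> emit 'h', reset
Bit 24: prefix='0' (no match yet)
Bit 25: prefix='00' (no match yet)
Bit 26: prefix='001' -> emit 'k', reset

Answer: oamkhammhk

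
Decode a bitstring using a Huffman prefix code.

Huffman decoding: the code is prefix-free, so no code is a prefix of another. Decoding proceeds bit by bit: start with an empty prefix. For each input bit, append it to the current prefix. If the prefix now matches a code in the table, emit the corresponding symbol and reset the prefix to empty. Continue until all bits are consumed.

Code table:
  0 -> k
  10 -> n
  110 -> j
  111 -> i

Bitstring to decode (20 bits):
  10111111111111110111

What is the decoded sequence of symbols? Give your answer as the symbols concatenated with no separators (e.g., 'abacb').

Answer: niiiiji

Derivation:
Bit 0: prefix='1' (no match yet)
Bit 1: prefix='10' -> emit 'n', reset
Bit 2: prefix='1' (no match yet)
Bit 3: prefix='11' (no match yet)
Bit 4: prefix='111' -> emit 'i', reset
Bit 5: prefix='1' (no match yet)
Bit 6: prefix='11' (no match yet)
Bit 7: prefix='111' -> emit 'i', reset
Bit 8: prefix='1' (no match yet)
Bit 9: prefix='11' (no match yet)
Bit 10: prefix='111' -> emit 'i', reset
Bit 11: prefix='1' (no match yet)
Bit 12: prefix='11' (no match yet)
Bit 13: prefix='111' -> emit 'i', reset
Bit 14: prefix='1' (no match yet)
Bit 15: prefix='11' (no match yet)
Bit 16: prefix='110' -> emit 'j', reset
Bit 17: prefix='1' (no match yet)
Bit 18: prefix='11' (no match yet)
Bit 19: prefix='111' -> emit 'i', reset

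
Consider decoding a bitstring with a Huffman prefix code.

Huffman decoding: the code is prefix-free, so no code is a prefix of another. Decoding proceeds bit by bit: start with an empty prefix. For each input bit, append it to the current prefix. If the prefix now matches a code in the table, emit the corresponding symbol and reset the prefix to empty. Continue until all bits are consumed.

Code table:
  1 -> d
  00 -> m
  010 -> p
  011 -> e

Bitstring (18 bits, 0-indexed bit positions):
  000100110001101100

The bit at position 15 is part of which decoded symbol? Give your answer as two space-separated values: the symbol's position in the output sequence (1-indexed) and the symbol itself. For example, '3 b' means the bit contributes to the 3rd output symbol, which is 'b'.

Bit 0: prefix='0' (no match yet)
Bit 1: prefix='00' -> emit 'm', reset
Bit 2: prefix='0' (no match yet)
Bit 3: prefix='01' (no match yet)
Bit 4: prefix='010' -> emit 'p', reset
Bit 5: prefix='0' (no match yet)
Bit 6: prefix='01' (no match yet)
Bit 7: prefix='011' -> emit 'e', reset
Bit 8: prefix='0' (no match yet)
Bit 9: prefix='00' -> emit 'm', reset
Bit 10: prefix='0' (no match yet)
Bit 11: prefix='01' (no match yet)
Bit 12: prefix='011' -> emit 'e', reset
Bit 13: prefix='0' (no match yet)
Bit 14: prefix='01' (no match yet)
Bit 15: prefix='011' -> emit 'e', reset
Bit 16: prefix='0' (no match yet)
Bit 17: prefix='00' -> emit 'm', reset

Answer: 6 e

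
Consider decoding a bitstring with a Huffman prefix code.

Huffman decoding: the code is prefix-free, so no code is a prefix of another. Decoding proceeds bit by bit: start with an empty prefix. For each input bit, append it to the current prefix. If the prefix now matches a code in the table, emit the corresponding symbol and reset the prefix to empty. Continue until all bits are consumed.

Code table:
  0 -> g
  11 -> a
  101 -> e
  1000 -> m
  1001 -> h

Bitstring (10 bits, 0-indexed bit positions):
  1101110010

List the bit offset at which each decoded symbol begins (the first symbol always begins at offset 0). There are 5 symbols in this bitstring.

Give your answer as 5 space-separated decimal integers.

Answer: 0 2 3 5 9

Derivation:
Bit 0: prefix='1' (no match yet)
Bit 1: prefix='11' -> emit 'a', reset
Bit 2: prefix='0' -> emit 'g', reset
Bit 3: prefix='1' (no match yet)
Bit 4: prefix='11' -> emit 'a', reset
Bit 5: prefix='1' (no match yet)
Bit 6: prefix='10' (no match yet)
Bit 7: prefix='100' (no match yet)
Bit 8: prefix='1001' -> emit 'h', reset
Bit 9: prefix='0' -> emit 'g', reset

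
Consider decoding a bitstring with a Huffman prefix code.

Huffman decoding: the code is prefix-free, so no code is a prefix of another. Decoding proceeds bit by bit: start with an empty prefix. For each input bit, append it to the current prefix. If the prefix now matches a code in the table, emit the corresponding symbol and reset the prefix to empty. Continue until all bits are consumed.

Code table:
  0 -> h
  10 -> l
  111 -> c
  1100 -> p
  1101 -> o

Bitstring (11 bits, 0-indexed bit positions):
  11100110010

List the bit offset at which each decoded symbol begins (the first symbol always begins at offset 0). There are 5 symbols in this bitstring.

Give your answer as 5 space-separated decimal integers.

Bit 0: prefix='1' (no match yet)
Bit 1: prefix='11' (no match yet)
Bit 2: prefix='111' -> emit 'c', reset
Bit 3: prefix='0' -> emit 'h', reset
Bit 4: prefix='0' -> emit 'h', reset
Bit 5: prefix='1' (no match yet)
Bit 6: prefix='11' (no match yet)
Bit 7: prefix='110' (no match yet)
Bit 8: prefix='1100' -> emit 'p', reset
Bit 9: prefix='1' (no match yet)
Bit 10: prefix='10' -> emit 'l', reset

Answer: 0 3 4 5 9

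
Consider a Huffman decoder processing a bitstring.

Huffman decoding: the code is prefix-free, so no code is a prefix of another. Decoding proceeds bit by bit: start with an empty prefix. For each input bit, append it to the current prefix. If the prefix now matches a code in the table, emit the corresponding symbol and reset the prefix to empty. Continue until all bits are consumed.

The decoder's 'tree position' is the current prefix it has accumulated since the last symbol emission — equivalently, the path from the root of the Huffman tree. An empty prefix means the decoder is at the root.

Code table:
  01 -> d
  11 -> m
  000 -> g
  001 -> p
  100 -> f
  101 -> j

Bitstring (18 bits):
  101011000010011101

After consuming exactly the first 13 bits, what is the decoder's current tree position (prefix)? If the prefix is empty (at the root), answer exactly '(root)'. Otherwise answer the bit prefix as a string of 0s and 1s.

Bit 0: prefix='1' (no match yet)
Bit 1: prefix='10' (no match yet)
Bit 2: prefix='101' -> emit 'j', reset
Bit 3: prefix='0' (no match yet)
Bit 4: prefix='01' -> emit 'd', reset
Bit 5: prefix='1' (no match yet)
Bit 6: prefix='10' (no match yet)
Bit 7: prefix='100' -> emit 'f', reset
Bit 8: prefix='0' (no match yet)
Bit 9: prefix='00' (no match yet)
Bit 10: prefix='001' -> emit 'p', reset
Bit 11: prefix='0' (no match yet)
Bit 12: prefix='00' (no match yet)

Answer: 00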